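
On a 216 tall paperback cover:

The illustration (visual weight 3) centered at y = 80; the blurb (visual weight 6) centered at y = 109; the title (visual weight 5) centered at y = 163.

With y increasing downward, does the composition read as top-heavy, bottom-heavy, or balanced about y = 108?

bottom-heavy

Σw = 3 + 6 + 5 = 14.
y-moment: 3·80 + 6·109 + 5·163 = 1709; centroid 1709/14 ≈ 122.07.
122.1 lies below (larger y than) the midline 108, so the layout is bottom-heavy.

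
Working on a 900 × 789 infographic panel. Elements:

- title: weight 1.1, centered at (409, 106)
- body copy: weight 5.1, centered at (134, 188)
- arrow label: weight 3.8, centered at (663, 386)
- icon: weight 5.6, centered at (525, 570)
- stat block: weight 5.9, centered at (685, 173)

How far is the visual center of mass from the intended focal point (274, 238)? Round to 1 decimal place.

≈ 233.4

Σw = 1.1 + 5.1 + 3.8 + 5.6 + 5.9 = 21.5.
x-moment: 1.1·409 + 5.1·134 + 3.8·663 + 5.6·525 + 5.9·685 = 10634.2; centroid 10634.2/21.5 ≈ 494.61.
y-moment: 1.1·106 + 5.1·188 + 3.8·386 + 5.6·570 + 5.9·173 = 6754.9; centroid 6754.9/21.5 ≈ 314.18.
Relative to (274, 238): Δ = (220.61, 76.18); |Δ| = √(220.61² + 76.18²) ≈ 233.40.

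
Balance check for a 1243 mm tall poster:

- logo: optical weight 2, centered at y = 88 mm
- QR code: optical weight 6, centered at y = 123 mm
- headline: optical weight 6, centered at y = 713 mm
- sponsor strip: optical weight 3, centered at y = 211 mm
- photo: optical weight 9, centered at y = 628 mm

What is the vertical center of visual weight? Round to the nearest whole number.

y ≈ 441

Weights sum to 2 + 6 + 6 + 3 + 9 = 26.
y-moment: 2·88 + 6·123 + 6·713 + 3·211 + 9·628 = 11477; centroid 11477/26 ≈ 441.42.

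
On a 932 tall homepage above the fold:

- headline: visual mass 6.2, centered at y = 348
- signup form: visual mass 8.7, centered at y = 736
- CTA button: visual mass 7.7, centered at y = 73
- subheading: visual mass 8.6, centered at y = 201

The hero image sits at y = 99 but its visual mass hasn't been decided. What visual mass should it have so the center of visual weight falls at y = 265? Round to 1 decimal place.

Existing Σw = 31.2 (6.2 + 8.7 + 7.7 + 8.6); existing moment 6.2·348 + 8.7·736 + 7.7·73 + 8.6·201 = 10851.5.
For the centroid to hit 265: (10851.5 + w·99) / (31.2 + w) = 265.
Solving: w = (265·31.2 − 10851.5) / (99 − 265) = -2583.5 / -166 ≈ 15.56.

w ≈ 15.6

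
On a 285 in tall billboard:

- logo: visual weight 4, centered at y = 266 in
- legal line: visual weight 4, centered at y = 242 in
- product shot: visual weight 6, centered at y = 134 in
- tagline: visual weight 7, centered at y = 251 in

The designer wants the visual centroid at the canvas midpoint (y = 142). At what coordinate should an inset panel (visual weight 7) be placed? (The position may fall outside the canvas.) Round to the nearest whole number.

With the inset panel, Σw becomes 4 + 4 + 6 + 7 + 7 = 28.
y: target moment 28×142 = 3976; current 4·266 + 4·242 + 6·134 + 7·251 = 4593; the inset panel supplies -617, so y = -617/7 ≈ -88.14.

y ≈ -88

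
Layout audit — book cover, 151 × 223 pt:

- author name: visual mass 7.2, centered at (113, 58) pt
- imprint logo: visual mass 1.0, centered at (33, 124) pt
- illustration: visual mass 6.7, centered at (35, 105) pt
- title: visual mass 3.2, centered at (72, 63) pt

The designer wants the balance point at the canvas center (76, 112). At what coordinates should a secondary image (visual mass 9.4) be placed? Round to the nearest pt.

After adding the secondary image, total weight = 7.2 + 1.0 + 6.7 + 3.2 + 9.4 = 27.5.
x: target moment 27.5×76 = 2090.0; current 7.2·113 + 1.0·33 + 6.7·35 + 3.2·72 = 1311.5; the secondary image supplies 778.5, so x = 778.5/9.4 ≈ 82.82.
y: target moment 27.5×112 = 3080.0; current 7.2·58 + 1.0·124 + 6.7·105 + 3.2·63 = 1446.7; the secondary image supplies 1633.3, so y = 1633.3/9.4 ≈ 173.76.

(83, 174)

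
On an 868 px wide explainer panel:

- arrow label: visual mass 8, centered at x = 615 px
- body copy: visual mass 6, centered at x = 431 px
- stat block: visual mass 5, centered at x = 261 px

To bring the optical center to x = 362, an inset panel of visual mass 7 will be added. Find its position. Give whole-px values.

With the inset panel, Σw becomes 8 + 6 + 5 + 7 = 26.
x: need Σw·x = 26·362 = 9412. Existing = 8·615 + 6·431 + 5·261 = 8811. Remainder 601 / 7 ≈ 85.86.

x ≈ 86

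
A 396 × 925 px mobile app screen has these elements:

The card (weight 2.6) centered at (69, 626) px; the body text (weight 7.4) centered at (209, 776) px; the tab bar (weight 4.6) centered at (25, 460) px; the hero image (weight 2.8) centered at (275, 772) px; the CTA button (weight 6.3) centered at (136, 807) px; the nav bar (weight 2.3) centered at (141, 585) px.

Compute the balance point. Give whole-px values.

(146, 695)

Weights sum to 2.6 + 7.4 + 4.6 + 2.8 + 6.3 + 2.3 = 26.0.
x: moment 3792.1 / weight 26.0 ≈ 145.85
Σw·y = 18077.2; ȳ = 18077.2/26.0 ≈ 695.28.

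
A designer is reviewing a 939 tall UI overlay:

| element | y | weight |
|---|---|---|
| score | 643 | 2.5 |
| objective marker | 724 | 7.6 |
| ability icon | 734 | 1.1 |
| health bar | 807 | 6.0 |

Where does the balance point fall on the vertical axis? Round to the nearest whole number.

y ≈ 742

Total weight = 2.5 + 7.6 + 1.1 + 6.0 = 17.2.
Σw·y = 2.5·643 + 7.6·724 + 1.1·734 + 6.0·807 = 12759.3, so ȳ = 12759.3/17.2 ≈ 741.82.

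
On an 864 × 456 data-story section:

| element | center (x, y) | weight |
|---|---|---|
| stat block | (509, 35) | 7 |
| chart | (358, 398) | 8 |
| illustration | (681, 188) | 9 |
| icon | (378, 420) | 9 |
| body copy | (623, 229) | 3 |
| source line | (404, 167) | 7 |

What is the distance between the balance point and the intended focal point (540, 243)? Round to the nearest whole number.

Σw = 7 + 8 + 9 + 9 + 3 + 7 = 43.
x: moment 20655 / weight 43 ≈ 480.35
y: moment 10757 / weight 43 ≈ 250.16
Relative to (540, 243): Δ = (-59.65, 7.16); |Δ| = √(-59.65² + 7.16²) ≈ 60.08.

≈ 60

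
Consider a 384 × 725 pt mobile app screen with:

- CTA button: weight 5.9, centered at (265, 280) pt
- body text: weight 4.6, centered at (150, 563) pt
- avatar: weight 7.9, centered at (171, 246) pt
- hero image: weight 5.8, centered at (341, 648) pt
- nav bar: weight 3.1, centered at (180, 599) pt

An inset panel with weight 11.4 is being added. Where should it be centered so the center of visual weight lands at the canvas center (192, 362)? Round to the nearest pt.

With the inset panel, Σw becomes 5.9 + 4.6 + 7.9 + 5.8 + 3.1 + 11.4 = 38.7.
Along x: (6140.2 + 11.4·x) / 38.7 = 192 (existing moment 5.9·265 + 4.6·150 + 7.9·171 + 5.8·341 + 3.1·180 = 6140.2) ⇒ x = (7430.4 − 6140.2) / 11.4 ≈ 113.18.
Along y: (11800.5 + 11.4·y) / 38.7 = 362 (existing moment 5.9·280 + 4.6·563 + 7.9·246 + 5.8·648 + 3.1·599 = 11800.5) ⇒ y = (14009.4 − 11800.5) / 11.4 ≈ 193.76.

(113, 194)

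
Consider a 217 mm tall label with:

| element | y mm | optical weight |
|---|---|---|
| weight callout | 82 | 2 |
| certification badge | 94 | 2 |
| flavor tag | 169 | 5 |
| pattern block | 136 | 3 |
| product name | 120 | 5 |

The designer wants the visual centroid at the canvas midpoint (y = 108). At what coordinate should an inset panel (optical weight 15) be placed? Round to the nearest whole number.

New total weight: (2 + 2 + 5 + 3 + 5) + 15 = 32.
y: target moment 32×108 = 3456; current 2·82 + 2·94 + 5·169 + 3·136 + 5·120 = 2205; the inset panel supplies 1251, so y = 1251/15 ≈ 83.40.

y ≈ 83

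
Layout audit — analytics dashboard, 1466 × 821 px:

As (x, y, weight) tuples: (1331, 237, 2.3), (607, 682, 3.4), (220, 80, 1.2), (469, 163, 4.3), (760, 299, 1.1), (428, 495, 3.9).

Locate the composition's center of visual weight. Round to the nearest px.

Σw = 2.3 + 3.4 + 1.2 + 4.3 + 1.1 + 3.9 = 16.2.
Σw·x = 9911.0; x̄ = 9911.0/16.2 ≈ 611.79.
y: moment 5920.2 / weight 16.2 ≈ 365.44

(612, 365)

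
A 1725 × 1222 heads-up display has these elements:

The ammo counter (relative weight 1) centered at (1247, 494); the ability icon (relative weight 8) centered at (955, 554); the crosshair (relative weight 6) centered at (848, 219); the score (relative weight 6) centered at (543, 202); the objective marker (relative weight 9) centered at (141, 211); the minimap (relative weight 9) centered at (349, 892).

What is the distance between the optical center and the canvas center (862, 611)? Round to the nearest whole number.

Weights sum to 1 + 8 + 6 + 6 + 9 + 9 = 39.
x: moment 21643 / weight 39 ≈ 554.95
y: moment 17379 / weight 39 ≈ 445.62
From (862, 611): dx = -307.05, dy = -165.38, so the distance is √(dx²+dy²) ≈ 348.76.

≈ 349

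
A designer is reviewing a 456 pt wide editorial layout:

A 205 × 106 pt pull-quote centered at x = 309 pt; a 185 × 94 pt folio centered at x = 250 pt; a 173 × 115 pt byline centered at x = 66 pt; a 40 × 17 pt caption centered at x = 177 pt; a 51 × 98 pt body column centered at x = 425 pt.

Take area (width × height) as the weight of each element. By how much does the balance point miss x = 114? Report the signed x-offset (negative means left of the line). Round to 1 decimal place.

≈ 112.0 pt

Areas → weights: pull-quote 205·106 = 21730, folio 185·94 = 17390, byline 173·115 = 19895, caption 40·17 = 680, body column 51·98 = 4998; Σw = 64693.
x-moment: 21730·309 + 17390·250 + 19895·66 + 680·177 + 4998·425 = 14619650; centroid 14619650/64693 ≈ 225.99.
Against x = 114, that's 225.99 − 114 = 111.99.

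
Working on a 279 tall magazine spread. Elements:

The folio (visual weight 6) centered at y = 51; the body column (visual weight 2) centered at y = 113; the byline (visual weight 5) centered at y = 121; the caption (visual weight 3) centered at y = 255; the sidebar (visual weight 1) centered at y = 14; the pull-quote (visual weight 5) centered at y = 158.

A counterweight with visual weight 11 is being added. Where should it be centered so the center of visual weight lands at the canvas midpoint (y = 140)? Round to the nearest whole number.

y ≈ 174

New total weight: (6 + 2 + 5 + 3 + 1 + 5) + 11 = 33.
y: need Σw·y = 33·140 = 4620. Existing = 6·51 + 2·113 + 5·121 + 3·255 + 1·14 + 5·158 = 2706. Remainder 1914 / 11 ≈ 174.00.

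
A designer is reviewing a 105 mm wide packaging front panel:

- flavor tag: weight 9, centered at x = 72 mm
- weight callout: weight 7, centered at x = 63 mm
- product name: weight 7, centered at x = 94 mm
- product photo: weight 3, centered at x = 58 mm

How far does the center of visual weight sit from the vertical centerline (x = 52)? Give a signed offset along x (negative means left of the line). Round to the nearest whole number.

Weights sum to 9 + 7 + 7 + 3 = 26.
Σw·x = 9·72 + 7·63 + 7·94 + 3·58 = 1921, so x̄ = 1921/26 ≈ 73.88.
Offset from x = 52: 73.88 − 52 ≈ 21.88.

≈ 22 mm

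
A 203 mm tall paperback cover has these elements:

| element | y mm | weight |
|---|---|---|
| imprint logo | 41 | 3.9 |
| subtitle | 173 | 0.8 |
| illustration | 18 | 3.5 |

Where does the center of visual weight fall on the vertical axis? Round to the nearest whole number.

Σw = 3.9 + 0.8 + 3.5 = 8.2.
Σw·y = 3.9·41 + 0.8·173 + 3.5·18 = 361.3, so ȳ = 361.3/8.2 ≈ 44.06.

y ≈ 44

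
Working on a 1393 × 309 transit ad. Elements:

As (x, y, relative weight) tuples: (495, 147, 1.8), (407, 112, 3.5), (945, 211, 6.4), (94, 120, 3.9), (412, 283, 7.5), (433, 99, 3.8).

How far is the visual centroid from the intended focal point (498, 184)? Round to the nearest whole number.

≈ 3

Σw = 1.8 + 3.5 + 6.4 + 3.9 + 7.5 + 3.8 = 26.9.
Σw·x = 1.8·495 + 3.5·407 + 6.4·945 + 3.9·94 + 7.5·412 + 3.8·433 = 13465.5, so x̄ = 13465.5/26.9 ≈ 500.58.
Σw·y = 1.8·147 + 3.5·112 + 6.4·211 + 3.9·120 + 7.5·283 + 3.8·99 = 4973.7, so ȳ = 4973.7/26.9 ≈ 184.90.
From (498, 184): dx = 2.58, dy = 0.90, so the distance is √(dx²+dy²) ≈ 2.73.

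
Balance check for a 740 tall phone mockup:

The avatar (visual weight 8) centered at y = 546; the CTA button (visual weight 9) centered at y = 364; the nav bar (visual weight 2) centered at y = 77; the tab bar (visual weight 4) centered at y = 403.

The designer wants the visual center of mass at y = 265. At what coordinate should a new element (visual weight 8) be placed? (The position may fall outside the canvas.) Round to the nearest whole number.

y ≈ -149

After adding the new element, total weight = 8 + 9 + 2 + 4 + 8 = 31.
Along y: (9410 + 8·y) / 31 = 265 (existing moment 8·546 + 9·364 + 2·77 + 4·403 = 9410) ⇒ y = (8215 − 9410) / 8 ≈ -149.38.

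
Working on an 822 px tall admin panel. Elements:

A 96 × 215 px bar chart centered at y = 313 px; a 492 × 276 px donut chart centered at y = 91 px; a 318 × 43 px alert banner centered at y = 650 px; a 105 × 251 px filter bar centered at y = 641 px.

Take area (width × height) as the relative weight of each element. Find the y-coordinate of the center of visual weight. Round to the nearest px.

Taking area as weight: bar chart 96·215 = 20640, donut chart 492·276 = 135792, alert banner 318·43 = 13674, filter bar 105·251 = 26355. Sum 196461.
y-moment: 20640·313 + 135792·91 + 13674·650 + 26355·641 = 44599047; centroid 44599047/196461 ≈ 227.01.

y ≈ 227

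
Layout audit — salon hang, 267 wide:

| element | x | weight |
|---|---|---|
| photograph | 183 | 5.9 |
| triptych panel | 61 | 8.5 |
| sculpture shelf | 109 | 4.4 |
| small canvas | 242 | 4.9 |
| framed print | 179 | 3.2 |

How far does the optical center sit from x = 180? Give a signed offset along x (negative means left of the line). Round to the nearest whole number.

≈ -37

Σw = 5.9 + 8.5 + 4.4 + 4.9 + 3.2 = 26.9.
x-moment: 5.9·183 + 8.5·61 + 4.4·109 + 4.9·242 + 3.2·179 = 3836.4; centroid 3836.4/26.9 ≈ 142.62.
Offset from x = 180: 142.62 − 180 ≈ -37.38.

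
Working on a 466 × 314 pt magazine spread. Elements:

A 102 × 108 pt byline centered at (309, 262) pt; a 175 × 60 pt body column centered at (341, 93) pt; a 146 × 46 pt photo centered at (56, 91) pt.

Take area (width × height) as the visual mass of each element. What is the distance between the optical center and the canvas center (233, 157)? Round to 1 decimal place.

Taking area as weight: byline 102·108 = 11016, body column 175·60 = 10500, photo 146·46 = 6716. Sum 28232.
x-moment: 11016·309 + 10500·341 + 6716·56 = 7360540; centroid 7360540/28232 ≈ 260.72.
y-moment: 11016·262 + 10500·93 + 6716·91 = 4473848; centroid 4473848/28232 ≈ 158.47.
Relative to (233, 157): Δ = (27.72, 1.47); |Δ| = √(27.72² + 1.47²) ≈ 27.76.

≈ 27.8 pt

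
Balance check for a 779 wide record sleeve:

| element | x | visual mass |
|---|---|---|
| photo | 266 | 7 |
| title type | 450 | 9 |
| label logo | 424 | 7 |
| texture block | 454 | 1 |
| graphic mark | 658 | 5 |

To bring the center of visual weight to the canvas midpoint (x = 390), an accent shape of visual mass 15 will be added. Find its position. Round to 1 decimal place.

x ≈ 302.4

After adding the accent shape, total weight = 7 + 9 + 7 + 1 + 5 + 15 = 44.
x: target moment 44×390 = 17160; current 7·266 + 9·450 + 7·424 + 1·454 + 5·658 = 12624; the accent shape supplies 4536, so x = 4536/15 ≈ 302.40.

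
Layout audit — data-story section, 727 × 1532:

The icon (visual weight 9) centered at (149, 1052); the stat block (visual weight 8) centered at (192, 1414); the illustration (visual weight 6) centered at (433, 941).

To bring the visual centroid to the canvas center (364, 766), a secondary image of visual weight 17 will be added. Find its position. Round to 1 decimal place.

(534.4, 247.9)

New total weight: (9 + 8 + 6) + 17 = 40.
x: target moment 40×364 = 14560; current 9·149 + 8·192 + 6·433 = 5475; the secondary image supplies 9085, so x = 9085/17 ≈ 534.41.
y: target moment 40×766 = 30640; current 9·1052 + 8·1414 + 6·941 = 26426; the secondary image supplies 4214, so y = 4214/17 ≈ 247.88.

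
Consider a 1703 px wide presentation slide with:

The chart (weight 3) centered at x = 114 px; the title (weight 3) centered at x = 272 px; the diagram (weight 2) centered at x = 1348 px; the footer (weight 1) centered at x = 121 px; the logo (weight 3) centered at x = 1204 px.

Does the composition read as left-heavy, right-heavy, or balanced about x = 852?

Weights sum to 3 + 3 + 2 + 1 + 3 = 12.
x: (3·114 + 3·272 + 2·1348 + 1·121 + 3·1204) / 12 = 7587 / 12 ≈ 632.25
632.2 vs midline 852 → left-heavy.

left-heavy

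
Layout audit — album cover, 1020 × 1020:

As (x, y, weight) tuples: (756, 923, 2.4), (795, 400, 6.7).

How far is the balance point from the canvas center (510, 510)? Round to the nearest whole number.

Weights sum to 2.4 + 6.7 = 9.1.
x: (2.4·756 + 6.7·795) / 9.1 = 7140.9 / 9.1 ≈ 784.71
y: (2.4·923 + 6.7·400) / 9.1 = 4895.2 / 9.1 ≈ 537.93
From (510, 510): dx = 274.71, dy = 27.93, so the distance is √(dx²+dy²) ≈ 276.13.

≈ 276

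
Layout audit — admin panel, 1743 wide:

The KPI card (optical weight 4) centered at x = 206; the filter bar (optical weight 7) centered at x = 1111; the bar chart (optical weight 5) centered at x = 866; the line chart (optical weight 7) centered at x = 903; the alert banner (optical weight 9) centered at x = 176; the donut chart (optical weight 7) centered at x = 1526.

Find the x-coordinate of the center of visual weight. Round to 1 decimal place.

Σw = 4 + 7 + 5 + 7 + 9 + 7 = 39.
x-moment: 4·206 + 7·1111 + 5·866 + 7·903 + 9·176 + 7·1526 = 31518; centroid 31518/39 ≈ 808.15.

x ≈ 808.2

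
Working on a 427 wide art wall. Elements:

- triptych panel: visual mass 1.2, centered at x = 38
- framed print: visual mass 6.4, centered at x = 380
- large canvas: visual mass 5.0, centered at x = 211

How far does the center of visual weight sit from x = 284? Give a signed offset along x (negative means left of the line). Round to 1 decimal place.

≈ -3.6

Weights sum to 1.2 + 6.4 + 5.0 = 12.6.
x: (1.2·38 + 6.4·380 + 5.0·211) / 12.6 = 3532.6 / 12.6 ≈ 280.37
Offset from x = 284: 280.37 − 284 ≈ -3.63.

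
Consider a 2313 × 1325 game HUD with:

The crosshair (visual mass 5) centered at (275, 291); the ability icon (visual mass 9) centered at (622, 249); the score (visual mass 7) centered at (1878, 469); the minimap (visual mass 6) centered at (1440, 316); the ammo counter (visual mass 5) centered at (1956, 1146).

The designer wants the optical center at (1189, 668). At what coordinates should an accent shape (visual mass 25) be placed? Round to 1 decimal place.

(1169.4, 938.8)

With the accent shape, Σw becomes 5 + 9 + 7 + 6 + 5 + 25 = 57.
Along x: (38539 + 25·x) / 57 = 1189 (existing moment 5·275 + 9·622 + 7·1878 + 6·1440 + 5·1956 = 38539) ⇒ x = (67773 − 38539) / 25 ≈ 1169.36.
Along y: (14605 + 25·y) / 57 = 668 (existing moment 5·291 + 9·249 + 7·469 + 6·316 + 5·1146 = 14605) ⇒ y = (38076 − 14605) / 25 ≈ 938.84.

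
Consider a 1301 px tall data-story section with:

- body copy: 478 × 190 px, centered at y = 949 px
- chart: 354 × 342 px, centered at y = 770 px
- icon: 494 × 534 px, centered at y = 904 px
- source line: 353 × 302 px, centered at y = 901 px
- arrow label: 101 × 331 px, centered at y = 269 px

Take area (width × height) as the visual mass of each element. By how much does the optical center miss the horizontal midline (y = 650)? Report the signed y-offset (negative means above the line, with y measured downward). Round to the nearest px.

≈ 199 px

Areas → weights: body copy 478·190 = 90820, chart 354·342 = 121068, icon 494·534 = 263796, source line 353·302 = 106606, arrow label 101·331 = 33431; Σw = 615721.
Σw·y = 90820·949 + 121068·770 + 263796·904 + 106606·901 + 33431·269 = 522927069, so ȳ = 522927069/615721 ≈ 849.29.
Difference: 849.29 − 650 ≈ 199.29.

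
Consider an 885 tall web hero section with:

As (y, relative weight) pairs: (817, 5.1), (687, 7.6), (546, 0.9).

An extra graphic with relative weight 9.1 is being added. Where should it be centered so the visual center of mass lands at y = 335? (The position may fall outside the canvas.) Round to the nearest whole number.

New total weight: (5.1 + 7.6 + 0.9) + 9.1 = 22.7.
y: target moment 22.7×335 = 7604.5; current 5.1·817 + 7.6·687 + 0.9·546 = 9879.3; the extra graphic supplies -2274.8, so y = -2274.8/9.1 ≈ -249.98.

y ≈ -250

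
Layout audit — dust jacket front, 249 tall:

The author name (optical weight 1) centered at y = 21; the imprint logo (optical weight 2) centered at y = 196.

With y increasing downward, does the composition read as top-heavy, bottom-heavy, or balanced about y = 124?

Σw = 1 + 2 = 3.
y-moment: 1·21 + 2·196 = 413; centroid 413/3 ≈ 137.67.
137.7 lies below (larger y than) the midline 124, so the layout is bottom-heavy.

bottom-heavy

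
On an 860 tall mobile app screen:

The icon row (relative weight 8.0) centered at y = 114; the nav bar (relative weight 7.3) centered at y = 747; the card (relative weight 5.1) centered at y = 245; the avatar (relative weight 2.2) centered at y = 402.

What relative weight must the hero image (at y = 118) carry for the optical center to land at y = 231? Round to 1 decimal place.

Fixed elements: Σw = 8.0 + 7.3 + 5.1 + 2.2 = 22.6, Σw·y = 8.0·114 + 7.3·747 + 5.1·245 + 2.2·402 = 8499.0.
Balance at y = 231 requires (8499.0 + w·118) / (22.6 + w) = 231.
Rearranging, w·(118 − 231) = 231·22.6 − 8499.0 = -3278.4, so w ≈ -3278.4/-113 = 29.01.

w ≈ 29.0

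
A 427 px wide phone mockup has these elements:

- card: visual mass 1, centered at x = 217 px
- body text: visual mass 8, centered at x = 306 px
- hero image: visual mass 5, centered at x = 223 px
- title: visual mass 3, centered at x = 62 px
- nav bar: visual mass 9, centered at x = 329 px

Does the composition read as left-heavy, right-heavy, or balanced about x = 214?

Weights sum to 1 + 8 + 5 + 3 + 9 = 26.
Σw·x = 1·217 + 8·306 + 5·223 + 3·62 + 9·329 = 6927, so x̄ = 6927/26 ≈ 266.42.
266.4 vs midline 214 → right-heavy.

right-heavy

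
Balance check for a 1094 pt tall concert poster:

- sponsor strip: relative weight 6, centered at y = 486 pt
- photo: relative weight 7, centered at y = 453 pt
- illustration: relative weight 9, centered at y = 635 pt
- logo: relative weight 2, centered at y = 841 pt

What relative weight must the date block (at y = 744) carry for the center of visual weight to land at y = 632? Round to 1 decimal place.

w ≈ 15.0

Known weights sum to 6 + 7 + 9 + 2 = 24; their moment is 6·486 + 7·453 + 9·635 + 2·841 = 13484.
For the centroid to hit 632: (13484 + w·744) / (24 + w) = 632.
Solving: w = (632·24 − 13484) / (744 − 632) = 1684 / 112 ≈ 15.04.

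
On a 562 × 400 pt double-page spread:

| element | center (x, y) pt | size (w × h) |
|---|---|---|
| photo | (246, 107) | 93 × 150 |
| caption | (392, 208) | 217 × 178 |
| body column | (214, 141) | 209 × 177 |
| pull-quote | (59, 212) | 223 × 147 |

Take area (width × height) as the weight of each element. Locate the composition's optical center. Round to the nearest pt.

(232, 177)

Areas → weights: photo 93·150 = 13950, caption 217·178 = 38626, body column 209·177 = 36993, pull-quote 223·147 = 32781; Σw = 122350.
x: (13950·246 + 38626·392 + 36993·214 + 32781·59) / 122350 = 28423673 / 122350 ≈ 232.31
y: (13950·107 + 38626·208 + 36993·141 + 32781·212) / 122350 = 21692443 / 122350 ≈ 177.30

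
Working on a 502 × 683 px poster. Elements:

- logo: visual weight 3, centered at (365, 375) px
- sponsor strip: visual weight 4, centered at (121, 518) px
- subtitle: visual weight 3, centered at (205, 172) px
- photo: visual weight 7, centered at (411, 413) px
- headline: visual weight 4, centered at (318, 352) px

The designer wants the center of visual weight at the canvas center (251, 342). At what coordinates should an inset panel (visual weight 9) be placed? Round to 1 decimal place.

(131.9, 249.8)

After adding the inset panel, total weight = 3 + 4 + 3 + 7 + 4 + 9 = 30.
Along x: (6343 + 9·x) / 30 = 251 (existing moment 3·365 + 4·121 + 3·205 + 7·411 + 4·318 = 6343) ⇒ x = (7530 − 6343) / 9 ≈ 131.89.
Along y: (8012 + 9·y) / 30 = 342 (existing moment 3·375 + 4·518 + 3·172 + 7·413 + 4·352 = 8012) ⇒ y = (10260 − 8012) / 9 ≈ 249.78.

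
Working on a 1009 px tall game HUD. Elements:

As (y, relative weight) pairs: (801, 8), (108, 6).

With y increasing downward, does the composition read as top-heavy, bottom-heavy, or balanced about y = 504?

balanced

Σw = 8 + 6 = 14.
Σw·y = 8·801 + 6·108 = 7056, so ȳ = 7056/14 ≈ 504.00.
504.00 = 504 exactly: balanced.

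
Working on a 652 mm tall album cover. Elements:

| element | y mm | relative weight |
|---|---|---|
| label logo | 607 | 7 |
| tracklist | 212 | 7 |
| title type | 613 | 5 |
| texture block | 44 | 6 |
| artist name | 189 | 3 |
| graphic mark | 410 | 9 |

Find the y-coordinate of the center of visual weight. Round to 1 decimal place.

Σw = 7 + 7 + 5 + 6 + 3 + 9 = 37.
y: (7·607 + 7·212 + 5·613 + 6·44 + 3·189 + 9·410) / 37 = 13319 / 37 ≈ 359.97

y ≈ 360.0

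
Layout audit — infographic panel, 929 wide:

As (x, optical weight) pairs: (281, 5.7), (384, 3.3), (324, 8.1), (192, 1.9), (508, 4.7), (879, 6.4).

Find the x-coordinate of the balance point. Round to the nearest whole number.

x ≈ 461

Σw = 5.7 + 3.3 + 8.1 + 1.9 + 4.7 + 6.4 = 30.1.
x: (5.7·281 + 3.3·384 + 8.1·324 + 1.9·192 + 4.7·508 + 6.4·879) / 30.1 = 13871.3 / 30.1 ≈ 460.84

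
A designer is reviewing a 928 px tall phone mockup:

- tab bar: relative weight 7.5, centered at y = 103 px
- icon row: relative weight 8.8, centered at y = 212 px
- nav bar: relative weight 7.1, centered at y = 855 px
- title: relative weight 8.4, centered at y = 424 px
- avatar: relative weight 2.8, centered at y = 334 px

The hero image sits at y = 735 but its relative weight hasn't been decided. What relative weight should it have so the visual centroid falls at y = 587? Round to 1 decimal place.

w ≈ 48.0

Existing Σw = 34.6 (7.5 + 8.8 + 7.1 + 8.4 + 2.8); existing moment 7.5·103 + 8.8·212 + 7.1·855 + 8.4·424 + 2.8·334 = 13205.4.
Balance at y = 587 requires (13205.4 + w·735) / (34.6 + w) = 587.
Rearranging, w·(735 − 587) = 587·34.6 − 13205.4 = 7104.8, so w ≈ 7104.8/148 = 48.01.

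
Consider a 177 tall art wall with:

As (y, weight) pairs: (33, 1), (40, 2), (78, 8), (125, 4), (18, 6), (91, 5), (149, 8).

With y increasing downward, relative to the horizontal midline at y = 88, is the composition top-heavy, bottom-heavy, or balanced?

Total weight = 1 + 2 + 8 + 4 + 6 + 5 + 8 = 34.
Σw·y = 1·33 + 2·40 + 8·78 + 4·125 + 6·18 + 5·91 + 8·149 = 2992, so ȳ = 2992/34 ≈ 88.00.
The centroid 88.00 matches the midline at 88, so the layout is balanced.

balanced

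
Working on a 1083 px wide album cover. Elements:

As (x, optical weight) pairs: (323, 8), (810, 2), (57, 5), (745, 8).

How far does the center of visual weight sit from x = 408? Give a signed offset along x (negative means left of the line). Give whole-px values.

Weights sum to 8 + 2 + 5 + 8 = 23.
x: (8·323 + 2·810 + 5·57 + 8·745) / 23 = 10449 / 23 ≈ 454.30
Offset from x = 408: 454.30 − 408 ≈ 46.30.

≈ 46 px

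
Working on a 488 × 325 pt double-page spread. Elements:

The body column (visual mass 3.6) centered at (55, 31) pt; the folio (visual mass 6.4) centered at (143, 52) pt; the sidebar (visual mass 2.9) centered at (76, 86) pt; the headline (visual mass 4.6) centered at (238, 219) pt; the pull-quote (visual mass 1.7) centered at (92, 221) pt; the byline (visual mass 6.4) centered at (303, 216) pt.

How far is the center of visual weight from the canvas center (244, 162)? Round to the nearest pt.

Total weight = 3.6 + 6.4 + 2.9 + 4.6 + 1.7 + 6.4 = 25.6.
x: (3.6·55 + 6.4·143 + 2.9·76 + 4.6·238 + 1.7·92 + 6.4·303) / 25.6 = 4524.0 / 25.6 ≈ 176.72
y: (3.6·31 + 6.4·52 + 2.9·86 + 4.6·219 + 1.7·221 + 6.4·216) / 25.6 = 3459.3 / 25.6 ≈ 135.13
From (244, 162): dx = -67.28, dy = -26.87, so the distance is √(dx²+dy²) ≈ 72.45.

≈ 72 pt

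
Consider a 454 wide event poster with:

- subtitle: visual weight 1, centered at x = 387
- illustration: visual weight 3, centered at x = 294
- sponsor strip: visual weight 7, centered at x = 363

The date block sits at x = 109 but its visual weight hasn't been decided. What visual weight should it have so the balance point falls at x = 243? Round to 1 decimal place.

Existing Σw = 11 (1 + 3 + 7); existing moment 1·387 + 3·294 + 7·363 = 3810.
Balance at x = 243 requires (3810 + w·109) / (11 + w) = 243.
So w = (243·11 − 3810)/(109 − 243) = -1137/-134 ≈ 8.49.

w ≈ 8.5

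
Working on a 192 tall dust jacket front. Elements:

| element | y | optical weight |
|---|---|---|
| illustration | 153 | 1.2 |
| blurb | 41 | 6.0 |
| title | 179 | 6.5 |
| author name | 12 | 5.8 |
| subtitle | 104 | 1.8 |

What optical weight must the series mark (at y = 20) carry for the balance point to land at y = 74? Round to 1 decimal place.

Known weights sum to 1.2 + 6.0 + 6.5 + 5.8 + 1.8 = 21.3; their moment is 1.2·153 + 6.0·41 + 6.5·179 + 5.8·12 + 1.8·104 = 1849.9.
Balance at y = 74 requires (1849.9 + w·20) / (21.3 + w) = 74.
Rearranging, w·(20 − 74) = 74·21.3 − 1849.9 = -273.7, so w ≈ -273.7/-54 = 5.07.

w ≈ 5.1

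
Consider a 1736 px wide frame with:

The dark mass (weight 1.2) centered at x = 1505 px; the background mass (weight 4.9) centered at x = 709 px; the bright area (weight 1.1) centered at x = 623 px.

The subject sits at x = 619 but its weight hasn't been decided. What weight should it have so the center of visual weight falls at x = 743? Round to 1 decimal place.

w ≈ 5.0

Existing Σw = 7.2 (1.2 + 4.9 + 1.1); existing moment 1.2·1505 + 4.9·709 + 1.1·623 = 5965.4.
For the centroid to hit 743: (5965.4 + w·619) / (7.2 + w) = 743.
So w = (743·7.2 − 5965.4)/(619 − 743) = -615.8/-124 ≈ 4.97.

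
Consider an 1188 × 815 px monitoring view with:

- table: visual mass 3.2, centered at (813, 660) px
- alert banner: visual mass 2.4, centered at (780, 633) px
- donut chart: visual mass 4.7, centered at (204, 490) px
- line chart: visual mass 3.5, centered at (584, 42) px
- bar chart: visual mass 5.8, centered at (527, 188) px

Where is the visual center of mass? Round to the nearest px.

(537, 366)

Σw = 3.2 + 2.4 + 4.7 + 3.5 + 5.8 = 19.6.
x: (3.2·813 + 2.4·780 + 4.7·204 + 3.5·584 + 5.8·527) / 19.6 = 10533.0 / 19.6 ≈ 537.40
y: (3.2·660 + 2.4·633 + 4.7·490 + 3.5·42 + 5.8·188) / 19.6 = 7171.6 / 19.6 ≈ 365.90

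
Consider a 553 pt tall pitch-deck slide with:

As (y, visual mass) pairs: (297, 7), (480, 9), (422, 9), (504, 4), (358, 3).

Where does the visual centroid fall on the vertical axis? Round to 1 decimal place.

y ≈ 415.2

Σw = 7 + 9 + 9 + 4 + 3 = 32.
y: (7·297 + 9·480 + 9·422 + 4·504 + 3·358) / 32 = 13287 / 32 ≈ 415.22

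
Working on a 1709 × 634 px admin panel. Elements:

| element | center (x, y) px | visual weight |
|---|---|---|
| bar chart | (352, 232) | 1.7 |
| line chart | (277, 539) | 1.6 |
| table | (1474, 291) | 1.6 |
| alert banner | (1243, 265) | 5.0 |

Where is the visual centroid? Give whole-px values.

(971, 308)

Total weight = 1.7 + 1.6 + 1.6 + 5.0 = 9.9.
Σw·x = 1.7·352 + 1.6·277 + 1.6·1474 + 5.0·1243 = 9615.0, so x̄ = 9615.0/9.9 ≈ 971.21.
Σw·y = 1.7·232 + 1.6·539 + 1.6·291 + 5.0·265 = 3047.4, so ȳ = 3047.4/9.9 ≈ 307.82.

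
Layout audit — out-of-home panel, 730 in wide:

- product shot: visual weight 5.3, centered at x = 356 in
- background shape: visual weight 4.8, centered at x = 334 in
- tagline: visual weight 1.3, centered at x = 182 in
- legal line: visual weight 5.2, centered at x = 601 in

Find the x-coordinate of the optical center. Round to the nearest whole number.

x ≈ 413

Σw = 5.3 + 4.8 + 1.3 + 5.2 = 16.6.
Σw·x = 5.3·356 + 4.8·334 + 1.3·182 + 5.2·601 = 6851.8, so x̄ = 6851.8/16.6 ≈ 412.76.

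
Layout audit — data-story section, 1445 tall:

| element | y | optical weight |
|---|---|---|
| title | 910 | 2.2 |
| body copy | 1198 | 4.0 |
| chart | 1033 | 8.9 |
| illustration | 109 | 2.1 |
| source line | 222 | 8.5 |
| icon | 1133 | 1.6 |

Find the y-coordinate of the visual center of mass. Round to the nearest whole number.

y ≈ 730

Weights sum to 2.2 + 4.0 + 8.9 + 2.1 + 8.5 + 1.6 = 27.3.
y-moment: 2.2·910 + 4.0·1198 + 8.9·1033 + 2.1·109 + 8.5·222 + 1.6·1133 = 19916.4; centroid 19916.4/27.3 ≈ 729.54.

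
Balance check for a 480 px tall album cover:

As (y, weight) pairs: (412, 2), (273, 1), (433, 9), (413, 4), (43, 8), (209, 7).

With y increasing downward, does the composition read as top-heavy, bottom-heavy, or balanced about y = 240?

Σw = 2 + 1 + 9 + 4 + 8 + 7 = 31.
Σw·y = 8453; ȳ = 8453/31 ≈ 272.68.
272.7 vs midline 240 → bottom-heavy.

bottom-heavy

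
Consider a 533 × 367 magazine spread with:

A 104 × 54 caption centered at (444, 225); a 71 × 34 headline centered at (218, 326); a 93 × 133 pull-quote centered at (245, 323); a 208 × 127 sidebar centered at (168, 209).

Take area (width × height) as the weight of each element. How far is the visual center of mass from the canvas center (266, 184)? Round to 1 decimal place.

≈ 75.8

Areas → weights: caption 104·54 = 5616, headline 71·34 = 2414, pull-quote 93·133 = 12369, sidebar 208·127 = 26416; Σw = 46815.
Σw·x = 5616·444 + 2414·218 + 12369·245 + 26416·168 = 10488049, so x̄ = 10488049/46815 ≈ 224.03.
Σw·y = 5616·225 + 2414·326 + 12369·323 + 26416·209 = 11566695, so ȳ = 11566695/46815 ≈ 247.07.
From (266, 184): dx = -41.97, dy = 63.07, so the distance is √(dx²+dy²) ≈ 75.76.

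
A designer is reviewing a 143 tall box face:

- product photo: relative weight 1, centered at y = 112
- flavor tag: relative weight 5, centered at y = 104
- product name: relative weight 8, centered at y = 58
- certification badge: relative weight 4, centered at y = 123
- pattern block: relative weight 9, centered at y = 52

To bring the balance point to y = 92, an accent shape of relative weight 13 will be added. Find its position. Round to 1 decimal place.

New total weight: (1 + 5 + 8 + 4 + 9) + 13 = 40.
y: target moment 40×92 = 3680; current 1·112 + 5·104 + 8·58 + 4·123 + 9·52 = 2056; the accent shape supplies 1624, so y = 1624/13 ≈ 124.92.

y ≈ 124.9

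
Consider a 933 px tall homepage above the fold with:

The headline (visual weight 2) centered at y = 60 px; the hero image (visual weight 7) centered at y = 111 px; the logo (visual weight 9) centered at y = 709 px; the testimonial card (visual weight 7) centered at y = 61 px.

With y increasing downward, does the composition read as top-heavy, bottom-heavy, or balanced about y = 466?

top-heavy

Total weight = 2 + 7 + 9 + 7 = 25.
y-moment: 2·60 + 7·111 + 9·709 + 7·61 = 7705; centroid 7705/25 ≈ 308.20.
308.2 lies above (smaller y than) the midline 466, so the layout is top-heavy.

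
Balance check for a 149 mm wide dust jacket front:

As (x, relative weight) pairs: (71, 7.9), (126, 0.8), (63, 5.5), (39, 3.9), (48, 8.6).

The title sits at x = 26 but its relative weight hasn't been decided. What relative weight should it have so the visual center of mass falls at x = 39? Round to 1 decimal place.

w ≈ 40.9

Fixed elements: Σw = 7.9 + 0.8 + 5.5 + 3.9 + 8.6 = 26.7, Σw·x = 7.9·71 + 0.8·126 + 5.5·63 + 3.9·39 + 8.6·48 = 1573.1.
Balance at x = 39 requires (1573.1 + w·26) / (26.7 + w) = 39.
Rearranging, w·(26 − 39) = 39·26.7 − 1573.1 = -531.8, so w ≈ -531.8/-13 = 40.91.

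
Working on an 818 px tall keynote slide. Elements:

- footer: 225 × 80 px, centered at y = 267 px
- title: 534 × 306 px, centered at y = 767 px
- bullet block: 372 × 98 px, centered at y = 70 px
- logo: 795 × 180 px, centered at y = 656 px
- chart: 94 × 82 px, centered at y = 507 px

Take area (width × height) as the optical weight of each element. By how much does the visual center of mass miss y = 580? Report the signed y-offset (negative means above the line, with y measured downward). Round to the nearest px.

≈ 45 px

Areas: footer 225·80 = 18000, title 534·306 = 163404, bullet block 372·98 = 36456, logo 795·180 = 143100, chart 94·82 = 7708. Total weight = 368668.
y: (18000·267 + 163404·767 + 36456·70 + 143100·656 + 7708·507) / 368668 = 230470344 / 368668 ≈ 625.14
Against y = 580, that's 625.14 − 580 = 45.14.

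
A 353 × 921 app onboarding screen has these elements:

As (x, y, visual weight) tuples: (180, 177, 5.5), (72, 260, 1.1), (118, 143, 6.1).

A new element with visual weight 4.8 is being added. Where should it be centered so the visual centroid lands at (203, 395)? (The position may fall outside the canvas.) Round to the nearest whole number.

After adding the new element, total weight = 5.5 + 1.1 + 6.1 + 4.8 = 17.5.
x: need Σw·x = 17.5·203 = 3552.5. Existing = 5.5·180 + 1.1·72 + 6.1·118 = 1789.0. Remainder 1763.5 / 4.8 ≈ 367.40.
y: need Σw·y = 17.5·395 = 6912.5. Existing = 5.5·177 + 1.1·260 + 6.1·143 = 2131.8. Remainder 4780.7 / 4.8 ≈ 995.98.

(367, 996)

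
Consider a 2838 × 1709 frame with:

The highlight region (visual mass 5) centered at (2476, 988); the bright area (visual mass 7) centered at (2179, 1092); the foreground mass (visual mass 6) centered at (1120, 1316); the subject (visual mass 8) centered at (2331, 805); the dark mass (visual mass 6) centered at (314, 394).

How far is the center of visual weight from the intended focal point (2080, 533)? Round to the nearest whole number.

≈ 528

Σw = 5 + 7 + 6 + 8 + 6 = 32.
x: (5·2476 + 7·2179 + 6·1120 + 8·2331 + 6·314) / 32 = 54885 / 32 ≈ 1715.16
y: (5·988 + 7·1092 + 6·1316 + 8·805 + 6·394) / 32 = 29284 / 32 ≈ 915.12
Relative to (2080, 533): Δ = (-364.84, 382.12); |Δ| = √(-364.84² + 382.12²) ≈ 528.33.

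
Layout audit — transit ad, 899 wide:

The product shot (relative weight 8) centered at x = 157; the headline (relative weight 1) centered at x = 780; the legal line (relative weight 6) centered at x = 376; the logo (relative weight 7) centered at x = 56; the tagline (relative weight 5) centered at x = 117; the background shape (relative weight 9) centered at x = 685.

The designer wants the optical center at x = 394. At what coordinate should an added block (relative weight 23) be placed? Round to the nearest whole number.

x ≈ 514

After adding the added block, total weight = 8 + 1 + 6 + 7 + 5 + 9 + 23 = 59.
Along x: (11434 + 23·x) / 59 = 394 (existing moment 8·157 + 1·780 + 6·376 + 7·56 + 5·117 + 9·685 = 11434) ⇒ x = (23246 − 11434) / 23 ≈ 513.57.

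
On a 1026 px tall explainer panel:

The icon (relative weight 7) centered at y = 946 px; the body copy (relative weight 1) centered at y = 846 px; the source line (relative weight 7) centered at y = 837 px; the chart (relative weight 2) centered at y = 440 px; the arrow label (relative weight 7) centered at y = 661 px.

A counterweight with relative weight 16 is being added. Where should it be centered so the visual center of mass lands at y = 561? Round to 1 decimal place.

y ≈ 225.4

New total weight: (7 + 1 + 7 + 2 + 7) + 16 = 40.
Along y: (18834 + 16·y) / 40 = 561 (existing moment 7·946 + 1·846 + 7·837 + 2·440 + 7·661 = 18834) ⇒ y = (22440 − 18834) / 16 ≈ 225.38.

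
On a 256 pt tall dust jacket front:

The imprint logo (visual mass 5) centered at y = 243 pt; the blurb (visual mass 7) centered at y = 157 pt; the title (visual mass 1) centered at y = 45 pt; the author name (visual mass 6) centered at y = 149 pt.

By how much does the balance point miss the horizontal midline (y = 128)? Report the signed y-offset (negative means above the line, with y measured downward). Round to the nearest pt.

Weights sum to 5 + 7 + 1 + 6 = 19.
y-moment: 5·243 + 7·157 + 1·45 + 6·149 = 3253; centroid 3253/19 ≈ 171.21.
Difference: 171.21 − 128 ≈ 43.21.

≈ 43 pt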